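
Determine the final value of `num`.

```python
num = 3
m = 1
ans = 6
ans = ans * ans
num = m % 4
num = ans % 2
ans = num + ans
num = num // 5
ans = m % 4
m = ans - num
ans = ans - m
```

ans = 6*6 = 36
num = 1%4 = 1
num = 36%2 = 0
ans = 0+36 = 36
num = 0//5 = 0
ans = 1%4 = 1
m = 1-0 = 1
ans = 1-1 = 0

0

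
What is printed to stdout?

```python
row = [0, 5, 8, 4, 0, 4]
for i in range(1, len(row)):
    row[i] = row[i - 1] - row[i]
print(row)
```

[0, -5, -13, -17, -17, -21]

i=1: row[1] = 0-5 = -5 → [0, -5, 8, 4, 0, 4]
i=2: row[2] = (-5)-8 = -13 → [0, -5, -13, 4, 0, 4]
i=3: row[3] = (-13)-4 = -17 → [0, -5, -13, -17, 0, 4]
i=4: row[4] = (-17)-0 = -17 → [0, -5, -13, -17, -17, 4]
i=5: row[5] = (-17)-4 = -21 → [0, -5, -13, -17, -17, -21]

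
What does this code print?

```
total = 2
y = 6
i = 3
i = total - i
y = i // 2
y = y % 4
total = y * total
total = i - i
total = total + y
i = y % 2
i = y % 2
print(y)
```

i = 2-3 = -1
y = (-1)//2 = -1
y = (-1)%4 = 3
total = 3*2 = 6
total = (-1)-(-1) = 0
total = 0+3 = 3
i = 3%2 = 1
i = 3%2 = 1

3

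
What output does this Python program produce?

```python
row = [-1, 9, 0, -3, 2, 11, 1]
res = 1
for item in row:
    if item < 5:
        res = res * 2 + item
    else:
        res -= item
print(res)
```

-157

item=-1: <5, res = 1*2+(-1) = 1
item=9: not <5, res = 1-9 = -8
item=0: <5, res = (-8)*2+0 = -16
item=-3: <5, res = (-16)*2+(-3) = -35
item=2: <5, res = (-35)*2+2 = -68
item=11: not <5, res = (-68)-11 = -79
item=1: <5, res = (-79)*2+1 = -157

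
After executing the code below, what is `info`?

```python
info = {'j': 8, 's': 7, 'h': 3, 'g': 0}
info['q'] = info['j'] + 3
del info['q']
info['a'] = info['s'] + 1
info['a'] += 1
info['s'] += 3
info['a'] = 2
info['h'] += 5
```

{'j': 8, 's': 10, 'h': 8, 'g': 0, 'a': 2}

info['q'] = info['j']+3 = 11 → {'j': 8, 's': 7, 'h': 3, 'g': 0, 'q': 11}
del 'q' → {'j': 8, 's': 7, 'h': 3, 'g': 0}
info['a'] = info['s']+1 = 8 → {'j': 8, 's': 7, 'h': 3, 'g': 0, 'a': 8}
info['a'] = 8+1 = 9 → {'j': 8, 's': 7, 'h': 3, 'g': 0, 'a': 9}
info['s'] = 7+3 = 10 → {'j': 8, 's': 10, 'h': 3, 'g': 0, 'a': 9}
info['a'] = 2 → {'j': 8, 's': 10, 'h': 3, 'g': 0, 'a': 2}
info['h'] = 3+5 = 8 → {'j': 8, 's': 10, 'h': 8, 'g': 0, 'a': 2}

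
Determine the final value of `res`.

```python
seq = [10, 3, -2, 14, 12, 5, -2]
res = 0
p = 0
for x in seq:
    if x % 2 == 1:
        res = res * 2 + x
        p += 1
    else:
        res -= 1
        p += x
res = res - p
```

x=10: not odd, res = 0-1 = -1; p=10
x=3: odd, res = (-1)*2+3 = 1; p=11
x=-2: not odd, res = 1-1 = 0; p=9
x=14: not odd, res = 0-1 = -1; p=23
x=12: not odd, res = (-1)-1 = -2; p=35
x=5: odd, res = (-2)*2+5 = 1; p=36
x=-2: not odd, res = 1-1 = 0; p=34
res-p = 0-34 = -34

-34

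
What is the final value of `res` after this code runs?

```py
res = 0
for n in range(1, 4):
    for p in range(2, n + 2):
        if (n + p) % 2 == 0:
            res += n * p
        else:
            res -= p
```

2

n=1,p=2: odd sum, res = 0-2 = -2
n=2,p=2: even sum, res = (-2)+4 = 2
n=2,p=3: odd sum, res = 2-3 = -1
n=3,p=2: odd sum, res = (-1)-2 = -3
n=3,p=3: even sum, res = (-3)+9 = 6
n=3,p=4: odd sum, res = 6-4 = 2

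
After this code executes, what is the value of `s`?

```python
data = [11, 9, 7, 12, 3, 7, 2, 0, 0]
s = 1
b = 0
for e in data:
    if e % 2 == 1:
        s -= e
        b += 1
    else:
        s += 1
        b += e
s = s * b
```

e=11: odd, s = 1-11 = -10; b=1
e=9: odd, s = (-10)-9 = -19; b=2
e=7: odd, s = (-19)-7 = -26; b=3
e=12: not odd, s = (-26)+1 = -25; b=15
e=3: odd, s = (-25)-3 = -28; b=16
e=7: odd, s = (-28)-7 = -35; b=17
e=2: not odd, s = (-35)+1 = -34; b=19
e=0: not odd, s = (-34)+1 = -33; b=19
e=0: not odd, s = (-33)+1 = -32; b=19
s*b = (-32)*19 = -608

-608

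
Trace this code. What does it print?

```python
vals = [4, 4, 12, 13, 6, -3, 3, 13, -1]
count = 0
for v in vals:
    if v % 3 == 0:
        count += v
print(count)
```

18

v=4: not %3==0
v=4: not %3==0
v=12: %3==0, count = 0+12 = 12
v=13: not %3==0
v=6: %3==0, count = 12+6 = 18
v=-3: %3==0, count = 18+(-3) = 15
v=3: %3==0, count = 15+3 = 18
v=13: not %3==0
v=-1: not %3==0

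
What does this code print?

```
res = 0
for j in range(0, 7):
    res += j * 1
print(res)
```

21

j=0: res = 0+0*1 = 0
j=1: res = 0+1*1 = 1
j=2: res = 1+2*1 = 3
j=3: res = 3+3*1 = 6
j=4: res = 6+4*1 = 10
j=5: res = 10+5*1 = 15
j=6: res = 15+6*1 = 21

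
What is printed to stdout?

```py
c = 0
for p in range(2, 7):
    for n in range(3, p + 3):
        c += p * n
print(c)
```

445

p=2,n=3: c = 0+6 = 6
p=2,n=4: c = 6+8 = 14
p=3,n=3: c = 14+9 = 23
p=3,n=4: c = 23+12 = 35
p=3,n=5: c = 35+15 = 50
p=4,n=3: c = 50+12 = 62
p=4,n=4: c = 62+16 = 78
p=4,n=5: c = 78+20 = 98
p=4,n=6: c = 98+24 = 122
p=5,n=3: c = 122+15 = 137
p=5,n=4: c = 137+20 = 157
p=5,n=5: c = 157+25 = 182
p=5,n=6: c = 182+30 = 212
p=5,n=7: c = 212+35 = 247
p=6,n=3: c = 247+18 = 265
p=6,n=4: c = 265+24 = 289
p=6,n=5: c = 289+30 = 319
p=6,n=6: c = 319+36 = 355
p=6,n=7: c = 355+42 = 397
p=6,n=8: c = 397+48 = 445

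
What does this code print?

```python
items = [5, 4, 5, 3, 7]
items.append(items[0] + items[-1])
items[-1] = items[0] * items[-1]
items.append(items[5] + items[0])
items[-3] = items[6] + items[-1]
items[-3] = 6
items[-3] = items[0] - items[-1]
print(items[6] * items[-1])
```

4225

append items[0]+items[-1] = 5+7 = 12 → [5, 4, 5, 3, 7, 12]
items[-1] = items[0]*items[-1] = 5*12 = 60 → [5, 4, 5, 3, 7, 60]
append items[5]+items[0] = 60+5 = 65 → [5, 4, 5, 3, 7, 60, 65]
items[-3] = items[6]+items[-1] = 65+65 = 130 → [5, 4, 5, 3, 130, 60, 65]
items[-3] = 6 → [5, 4, 5, 3, 6, 60, 65]
items[-3] = items[0]-items[-1] = 5-65 = -60 → [5, 4, 5, 3, -60, 60, 65]
items[6]*items[-1] = 65*65 = 4225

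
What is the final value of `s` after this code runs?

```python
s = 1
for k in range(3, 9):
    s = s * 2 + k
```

k=3: s = 1*2+3 = 5
k=4: s = 5*2+4 = 14
k=5: s = 14*2+5 = 33
k=6: s = 33*2+6 = 72
k=7: s = 72*2+7 = 151
k=8: s = 151*2+8 = 310

310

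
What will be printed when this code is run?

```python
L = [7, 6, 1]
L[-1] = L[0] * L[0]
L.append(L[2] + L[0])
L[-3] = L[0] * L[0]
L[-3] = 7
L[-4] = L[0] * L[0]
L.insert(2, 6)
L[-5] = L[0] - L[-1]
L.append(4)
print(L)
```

[-7, 7, 6, 49, 56, 4]

L[-1] = L[0]*L[0] = 7*7 = 49 → [7, 6, 49]
append L[2]+L[0] = 49+7 = 56 → [7, 6, 49, 56]
L[-3] = L[0]*L[0] = 7*7 = 49 → [7, 49, 49, 56]
L[-3] = 7 → [7, 7, 49, 56]
L[-4] = L[0]*L[0] = 7*7 = 49 → [49, 7, 49, 56]
insert 6 at 2 → [49, 7, 6, 49, 56]
L[-5] = L[0]-L[-1] = 49-56 = -7 → [-7, 7, 6, 49, 56]
append 4 → [-7, 7, 6, 49, 56, 4]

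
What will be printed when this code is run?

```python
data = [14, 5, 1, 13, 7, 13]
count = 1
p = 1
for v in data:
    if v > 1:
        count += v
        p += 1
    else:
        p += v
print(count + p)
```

v=14: >1, count = 1+14 = 15; p=2
v=5: >1, count = 15+5 = 20; p=3
v=1: not >1; p=4
v=13: >1, count = 20+13 = 33; p=5
v=7: >1, count = 33+7 = 40; p=6
v=13: >1, count = 40+13 = 53; p=7
count+p = 53+7 = 60

60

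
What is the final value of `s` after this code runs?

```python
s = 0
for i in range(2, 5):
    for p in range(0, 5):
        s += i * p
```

90

i=2,p=0: s = 0+0 = 0
i=2,p=1: s = 0+2 = 2
i=2,p=2: s = 2+4 = 6
i=2,p=3: s = 6+6 = 12
i=2,p=4: s = 12+8 = 20
i=3,p=0: s = 20+0 = 20
i=3,p=1: s = 20+3 = 23
i=3,p=2: s = 23+6 = 29
i=3,p=3: s = 29+9 = 38
i=3,p=4: s = 38+12 = 50
i=4,p=0: s = 50+0 = 50
i=4,p=1: s = 50+4 = 54
i=4,p=2: s = 54+8 = 62
i=4,p=3: s = 62+12 = 74
i=4,p=4: s = 74+16 = 90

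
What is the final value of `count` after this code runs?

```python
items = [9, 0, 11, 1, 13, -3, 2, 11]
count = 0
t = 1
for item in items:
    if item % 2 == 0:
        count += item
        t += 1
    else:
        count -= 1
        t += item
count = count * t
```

-180

item=9: not even, count = 0-1 = -1; t=10
item=0: even, count = (-1)+0 = -1; t=11
item=11: not even, count = (-1)-1 = -2; t=22
item=1: not even, count = (-2)-1 = -3; t=23
item=13: not even, count = (-3)-1 = -4; t=36
item=-3: not even, count = (-4)-1 = -5; t=33
item=2: even, count = (-5)+2 = -3; t=34
item=11: not even, count = (-3)-1 = -4; t=45
count*t = (-4)*45 = -180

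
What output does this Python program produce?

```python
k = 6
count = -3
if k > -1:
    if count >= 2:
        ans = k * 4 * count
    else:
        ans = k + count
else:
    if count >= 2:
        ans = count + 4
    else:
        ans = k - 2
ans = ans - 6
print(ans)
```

k=6, count=-3
k > -1 is True; count >= 2 is False
→ ans = k + count = 3
ans = 3-6 = -3

-3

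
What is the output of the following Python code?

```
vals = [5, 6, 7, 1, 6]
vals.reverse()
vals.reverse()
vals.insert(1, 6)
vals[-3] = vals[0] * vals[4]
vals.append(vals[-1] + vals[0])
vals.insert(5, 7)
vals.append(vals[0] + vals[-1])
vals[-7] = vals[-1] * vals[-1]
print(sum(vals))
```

reverse → [6, 1, 7, 6, 5]
reverse → [5, 6, 7, 1, 6]
insert 6 at 1 → [5, 6, 6, 7, 1, 6]
vals[-3] = vals[0]*vals[4] = 5*1 = 5 → [5, 6, 6, 5, 1, 6]
append vals[-1]+vals[0] = 6+5 = 11 → [5, 6, 6, 5, 1, 6, 11]
insert 7 at 5 → [5, 6, 6, 5, 1, 7, 6, 11]
append vals[0]+vals[-1] = 5+11 = 16 → [5, 6, 6, 5, 1, 7, 6, 11, 16]
vals[-7] = vals[-1]*vals[-1] = 16*16 = 256 → [5, 6, 256, 5, 1, 7, 6, 11, 16]
sum = 313

313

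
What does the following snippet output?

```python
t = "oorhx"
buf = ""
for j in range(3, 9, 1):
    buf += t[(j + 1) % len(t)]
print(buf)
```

xoorhx

j=3: add t[4]='x' → 'x'
j=4: add t[0]='o' → 'xo'
j=5: add t[1]='o' → 'xoo'
j=6: add t[2]='r' → 'xoor'
j=7: add t[3]='h' → 'xoorh'
j=8: add t[4]='x' → 'xoorhx'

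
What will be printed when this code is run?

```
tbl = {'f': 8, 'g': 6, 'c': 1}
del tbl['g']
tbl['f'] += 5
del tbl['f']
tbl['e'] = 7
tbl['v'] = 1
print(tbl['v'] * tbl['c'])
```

del 'g' → {'f': 8, 'c': 1}
tbl['f'] = 8+5 = 13 → {'f': 13, 'c': 1}
del 'f' → {'c': 1}
tbl['e'] = 7 → {'c': 1, 'e': 7}
tbl['v'] = 1 → {'c': 1, 'e': 7, 'v': 1}
tbl['v']*tbl['c'] = 1*1 = 1

1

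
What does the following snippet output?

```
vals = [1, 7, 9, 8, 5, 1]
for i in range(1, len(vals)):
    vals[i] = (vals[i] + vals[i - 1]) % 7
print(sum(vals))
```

i=1: vals[1] = (7+1)%7 = 1 → [1, 1, 9, 8, 5, 1]
i=2: vals[2] = (9+1)%7 = 3 → [1, 1, 3, 8, 5, 1]
i=3: vals[3] = (8+3)%7 = 4 → [1, 1, 3, 4, 5, 1]
i=4: vals[4] = (5+4)%7 = 2 → [1, 1, 3, 4, 2, 1]
i=5: vals[5] = (1+2)%7 = 3 → [1, 1, 3, 4, 2, 3]
sum = 14

14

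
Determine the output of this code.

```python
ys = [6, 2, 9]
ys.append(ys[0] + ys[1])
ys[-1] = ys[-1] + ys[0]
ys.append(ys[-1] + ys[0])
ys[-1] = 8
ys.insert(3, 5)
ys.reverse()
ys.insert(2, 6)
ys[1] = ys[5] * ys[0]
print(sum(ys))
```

append ys[0]+ys[1] = 6+2 = 8 → [6, 2, 9, 8]
ys[-1] = ys[-1]+ys[0] = 8+6 = 14 → [6, 2, 9, 14]
append ys[-1]+ys[0] = 14+6 = 20 → [6, 2, 9, 14, 20]
ys[-1] = 8 → [6, 2, 9, 14, 8]
insert 5 at 3 → [6, 2, 9, 5, 14, 8]
reverse → [8, 14, 5, 9, 2, 6]
insert 6 at 2 → [8, 14, 6, 5, 9, 2, 6]
ys[1] = ys[5]*ys[0] = 2*8 = 16 → [8, 16, 6, 5, 9, 2, 6]
sum = 52

52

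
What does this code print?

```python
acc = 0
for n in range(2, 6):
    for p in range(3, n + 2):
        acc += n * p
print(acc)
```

165

n=2,p=3: acc = 0+6 = 6
n=3,p=3: acc = 6+9 = 15
n=3,p=4: acc = 15+12 = 27
n=4,p=3: acc = 27+12 = 39
n=4,p=4: acc = 39+16 = 55
n=4,p=5: acc = 55+20 = 75
n=5,p=3: acc = 75+15 = 90
n=5,p=4: acc = 90+20 = 110
n=5,p=5: acc = 110+25 = 135
n=5,p=6: acc = 135+30 = 165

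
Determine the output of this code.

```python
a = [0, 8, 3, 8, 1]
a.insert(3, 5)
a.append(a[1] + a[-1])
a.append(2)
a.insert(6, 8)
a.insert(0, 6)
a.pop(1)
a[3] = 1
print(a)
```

insert 5 at 3 → [0, 8, 3, 5, 8, 1]
append a[1]+a[-1] = 8+1 = 9 → [0, 8, 3, 5, 8, 1, 9]
append 2 → [0, 8, 3, 5, 8, 1, 9, 2]
insert 8 at 6 → [0, 8, 3, 5, 8, 1, 8, 9, 2]
insert 6 at 0 → [6, 0, 8, 3, 5, 8, 1, 8, 9, 2]
pop(1) removes 0 → [6, 8, 3, 5, 8, 1, 8, 9, 2]
a[3] = 1 → [6, 8, 3, 1, 8, 1, 8, 9, 2]

[6, 8, 3, 1, 8, 1, 8, 9, 2]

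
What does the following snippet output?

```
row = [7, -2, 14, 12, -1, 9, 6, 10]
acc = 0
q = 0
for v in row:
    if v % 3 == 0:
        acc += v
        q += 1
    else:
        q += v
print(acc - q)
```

-4

v=7: not %3==0; q=7
v=-2: not %3==0; q=5
v=14: not %3==0; q=19
v=12: %3==0, acc = 0+12 = 12; q=20
v=-1: not %3==0; q=19
v=9: %3==0, acc = 12+9 = 21; q=20
v=6: %3==0, acc = 21+6 = 27; q=21
v=10: not %3==0; q=31
acc-q = 27-31 = -4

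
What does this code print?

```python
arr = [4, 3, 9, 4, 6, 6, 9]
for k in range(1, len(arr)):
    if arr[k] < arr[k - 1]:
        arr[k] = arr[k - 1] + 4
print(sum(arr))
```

97

k=1: 3<4, arr[1] = 4+4 = 8 → [4, 8, 9, 4, 6, 6, 9]
k=2: 9>=8, unchanged → [4, 8, 9, 4, 6, 6, 9]
k=3: 4<9, arr[3] = 9+4 = 13 → [4, 8, 9, 13, 6, 6, 9]
k=4: 6<13, arr[4] = 13+4 = 17 → [4, 8, 9, 13, 17, 6, 9]
k=5: 6<17, arr[5] = 17+4 = 21 → [4, 8, 9, 13, 17, 21, 9]
k=6: 9<21, arr[6] = 21+4 = 25 → [4, 8, 9, 13, 17, 21, 25]
sum = 97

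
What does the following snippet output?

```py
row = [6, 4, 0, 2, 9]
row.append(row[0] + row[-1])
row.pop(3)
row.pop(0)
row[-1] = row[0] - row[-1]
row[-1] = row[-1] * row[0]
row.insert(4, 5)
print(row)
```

append row[0]+row[-1] = 6+9 = 15 → [6, 4, 0, 2, 9, 15]
pop(3) removes 2 → [6, 4, 0, 9, 15]
pop(0) removes 6 → [4, 0, 9, 15]
row[-1] = row[0]-row[-1] = 4-15 = -11 → [4, 0, 9, -11]
row[-1] = row[-1]*row[0] = (-11)*4 = -44 → [4, 0, 9, -44]
insert 5 at 4 → [4, 0, 9, -44, 5]

[4, 0, 9, -44, 5]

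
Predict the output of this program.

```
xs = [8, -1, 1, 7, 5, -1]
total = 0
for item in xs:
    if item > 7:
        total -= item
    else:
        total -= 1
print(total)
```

-13

item=8: >7, total = 0-8 = -8
item=-1: not >7, total = (-8)-1 = -9
item=1: not >7, total = (-9)-1 = -10
item=7: not >7, total = (-10)-1 = -11
item=5: not >7, total = (-11)-1 = -12
item=-1: not >7, total = (-12)-1 = -13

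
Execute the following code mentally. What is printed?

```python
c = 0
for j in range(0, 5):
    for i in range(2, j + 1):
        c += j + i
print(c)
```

36

j=2,i=2: c = 0+4 = 4
j=3,i=2: c = 4+5 = 9
j=3,i=3: c = 9+6 = 15
j=4,i=2: c = 15+6 = 21
j=4,i=3: c = 21+7 = 28
j=4,i=4: c = 28+8 = 36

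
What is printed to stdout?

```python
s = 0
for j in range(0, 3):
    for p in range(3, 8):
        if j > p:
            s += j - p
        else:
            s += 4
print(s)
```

60

j=0,p=3: not 0>3, s = 0+4 = 4
j=0,p=4: not 0>4, s = 4+4 = 8
j=0,p=5: not 0>5, s = 8+4 = 12
j=0,p=6: not 0>6, s = 12+4 = 16
j=0,p=7: not 0>7, s = 16+4 = 20
j=1,p=3: not 1>3, s = 20+4 = 24
j=1,p=4: not 1>4, s = 24+4 = 28
j=1,p=5: not 1>5, s = 28+4 = 32
j=1,p=6: not 1>6, s = 32+4 = 36
j=1,p=7: not 1>7, s = 36+4 = 40
j=2,p=3: not 2>3, s = 40+4 = 44
j=2,p=4: not 2>4, s = 44+4 = 48
j=2,p=5: not 2>5, s = 48+4 = 52
j=2,p=6: not 2>6, s = 52+4 = 56
j=2,p=7: not 2>7, s = 56+4 = 60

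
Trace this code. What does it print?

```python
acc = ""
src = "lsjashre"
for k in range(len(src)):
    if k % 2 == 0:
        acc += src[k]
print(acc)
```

ljsr

k=0: add 'l' → 'l'
k=1: skip
k=2: add 'j' → 'lj'
k=3: skip
k=4: add 's' → 'ljs'
k=5: skip
k=6: add 'r' → 'ljsr'
k=7: skip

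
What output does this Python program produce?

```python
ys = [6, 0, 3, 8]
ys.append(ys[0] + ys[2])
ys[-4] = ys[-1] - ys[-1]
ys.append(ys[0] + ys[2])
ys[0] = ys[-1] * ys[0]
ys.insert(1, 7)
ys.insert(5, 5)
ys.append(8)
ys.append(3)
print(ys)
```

[54, 7, 0, 3, 8, 5, 9, 9, 8, 3]

append ys[0]+ys[2] = 6+3 = 9 → [6, 0, 3, 8, 9]
ys[-4] = ys[-1]-ys[-1] = 9-9 = 0 → [6, 0, 3, 8, 9]
append ys[0]+ys[2] = 6+3 = 9 → [6, 0, 3, 8, 9, 9]
ys[0] = ys[-1]*ys[0] = 9*6 = 54 → [54, 0, 3, 8, 9, 9]
insert 7 at 1 → [54, 7, 0, 3, 8, 9, 9]
insert 5 at 5 → [54, 7, 0, 3, 8, 5, 9, 9]
append 8 → [54, 7, 0, 3, 8, 5, 9, 9, 8]
append 3 → [54, 7, 0, 3, 8, 5, 9, 9, 8, 3]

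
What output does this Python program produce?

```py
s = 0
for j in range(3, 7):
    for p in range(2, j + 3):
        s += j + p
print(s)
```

j=3,p=2: s = 0+5 = 5
j=3,p=3: s = 5+6 = 11
j=3,p=4: s = 11+7 = 18
j=3,p=5: s = 18+8 = 26
j=4,p=2: s = 26+6 = 32
j=4,p=3: s = 32+7 = 39
j=4,p=4: s = 39+8 = 47
j=4,p=5: s = 47+9 = 56
j=4,p=6: s = 56+10 = 66
j=5,p=2: s = 66+7 = 73
j=5,p=3: s = 73+8 = 81
j=5,p=4: s = 81+9 = 90
j=5,p=5: s = 90+10 = 100
j=5,p=6: s = 100+11 = 111
j=5,p=7: s = 111+12 = 123
j=6,p=2: s = 123+8 = 131
j=6,p=3: s = 131+9 = 140
j=6,p=4: s = 140+10 = 150
j=6,p=5: s = 150+11 = 161
j=6,p=6: s = 161+12 = 173
j=6,p=7: s = 173+13 = 186
j=6,p=8: s = 186+14 = 200

200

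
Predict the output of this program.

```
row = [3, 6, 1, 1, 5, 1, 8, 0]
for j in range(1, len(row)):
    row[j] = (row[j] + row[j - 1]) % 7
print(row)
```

j=1: row[1] = (6+3)%7 = 2 → [3, 2, 1, 1, 5, 1, 8, 0]
j=2: row[2] = (1+2)%7 = 3 → [3, 2, 3, 1, 5, 1, 8, 0]
j=3: row[3] = (1+3)%7 = 4 → [3, 2, 3, 4, 5, 1, 8, 0]
j=4: row[4] = (5+4)%7 = 2 → [3, 2, 3, 4, 2, 1, 8, 0]
j=5: row[5] = (1+2)%7 = 3 → [3, 2, 3, 4, 2, 3, 8, 0]
j=6: row[6] = (8+3)%7 = 4 → [3, 2, 3, 4, 2, 3, 4, 0]
j=7: row[7] = (0+4)%7 = 4 → [3, 2, 3, 4, 2, 3, 4, 4]

[3, 2, 3, 4, 2, 3, 4, 4]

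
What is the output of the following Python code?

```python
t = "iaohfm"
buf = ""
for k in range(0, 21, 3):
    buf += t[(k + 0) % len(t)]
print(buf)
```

k=0: add t[0]='i' → 'i'
k=3: add t[3]='h' → 'ih'
k=6: add t[0]='i' → 'ihi'
k=9: add t[3]='h' → 'ihih'
k=12: add t[0]='i' → 'ihihi'
k=15: add t[3]='h' → 'ihihih'
k=18: add t[0]='i' → 'ihihihi'

ihihihi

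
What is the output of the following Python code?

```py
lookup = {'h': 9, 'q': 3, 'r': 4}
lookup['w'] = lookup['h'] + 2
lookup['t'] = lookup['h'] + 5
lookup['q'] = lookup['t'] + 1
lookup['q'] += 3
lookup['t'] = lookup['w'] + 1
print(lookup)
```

lookup['w'] = lookup['h']+2 = 11 → {'h': 9, 'q': 3, 'r': 4, 'w': 11}
lookup['t'] = lookup['h']+5 = 14 → {'h': 9, 'q': 3, 'r': 4, 'w': 11, 't': 14}
lookup['q'] = lookup['t']+1 = 15 → {'h': 9, 'q': 15, 'r': 4, 'w': 11, 't': 14}
lookup['q'] = 15+3 = 18 → {'h': 9, 'q': 18, 'r': 4, 'w': 11, 't': 14}
lookup['t'] = lookup['w']+1 = 12 → {'h': 9, 'q': 18, 'r': 4, 'w': 11, 't': 12}

{'h': 9, 'q': 18, 'r': 4, 'w': 11, 't': 12}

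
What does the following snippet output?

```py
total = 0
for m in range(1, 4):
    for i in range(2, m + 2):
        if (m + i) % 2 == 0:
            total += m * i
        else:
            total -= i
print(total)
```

2

m=1,i=2: odd sum, total = 0-2 = -2
m=2,i=2: even sum, total = (-2)+4 = 2
m=2,i=3: odd sum, total = 2-3 = -1
m=3,i=2: odd sum, total = (-1)-2 = -3
m=3,i=3: even sum, total = (-3)+9 = 6
m=3,i=4: odd sum, total = 6-4 = 2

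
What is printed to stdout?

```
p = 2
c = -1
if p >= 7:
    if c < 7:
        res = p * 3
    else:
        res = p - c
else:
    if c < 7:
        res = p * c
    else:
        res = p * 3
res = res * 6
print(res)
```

p=2, c=-1
p >= 7 is False; c < 7 is True
→ res = p * c = -2
res = (-2)*6 = -12

-12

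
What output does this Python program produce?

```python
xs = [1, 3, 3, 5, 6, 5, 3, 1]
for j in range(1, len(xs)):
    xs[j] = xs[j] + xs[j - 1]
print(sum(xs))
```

j=1: xs[1] = 3+1 = 4 → [1, 4, 3, 5, 6, 5, 3, 1]
j=2: xs[2] = 3+4 = 7 → [1, 4, 7, 5, 6, 5, 3, 1]
j=3: xs[3] = 5+7 = 12 → [1, 4, 7, 12, 6, 5, 3, 1]
j=4: xs[4] = 6+12 = 18 → [1, 4, 7, 12, 18, 5, 3, 1]
j=5: xs[5] = 5+18 = 23 → [1, 4, 7, 12, 18, 23, 3, 1]
j=6: xs[6] = 3+23 = 26 → [1, 4, 7, 12, 18, 23, 26, 1]
j=7: xs[7] = 1+26 = 27 → [1, 4, 7, 12, 18, 23, 26, 27]
sum = 118

118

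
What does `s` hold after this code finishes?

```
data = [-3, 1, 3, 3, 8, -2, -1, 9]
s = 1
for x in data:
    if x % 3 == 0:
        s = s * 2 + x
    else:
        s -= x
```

1

x=-3: %3==0, s = 1*2+(-3) = -1
x=1: not %3==0, s = (-1)-1 = -2
x=3: %3==0, s = (-2)*2+3 = -1
x=3: %3==0, s = (-1)*2+3 = 1
x=8: not %3==0, s = 1-8 = -7
x=-2: not %3==0, s = (-7)-(-2) = -5
x=-1: not %3==0, s = (-5)-(-1) = -4
x=9: %3==0, s = (-4)*2+9 = 1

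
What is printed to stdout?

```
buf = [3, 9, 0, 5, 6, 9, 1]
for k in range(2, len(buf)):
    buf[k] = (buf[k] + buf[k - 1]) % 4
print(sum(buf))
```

k=2: buf[2] = (0+9)%4 = 1 → [3, 9, 1, 5, 6, 9, 1]
k=3: buf[3] = (5+1)%4 = 2 → [3, 9, 1, 2, 6, 9, 1]
k=4: buf[4] = (6+2)%4 = 0 → [3, 9, 1, 2, 0, 9, 1]
k=5: buf[5] = (9+0)%4 = 1 → [3, 9, 1, 2, 0, 1, 1]
k=6: buf[6] = (1+1)%4 = 2 → [3, 9, 1, 2, 0, 1, 2]
sum = 18

18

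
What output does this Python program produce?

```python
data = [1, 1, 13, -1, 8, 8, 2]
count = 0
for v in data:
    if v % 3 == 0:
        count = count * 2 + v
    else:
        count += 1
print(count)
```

7

v=1: not %3==0, count = 0+1 = 1
v=1: not %3==0, count = 1+1 = 2
v=13: not %3==0, count = 2+1 = 3
v=-1: not %3==0, count = 3+1 = 4
v=8: not %3==0, count = 4+1 = 5
v=8: not %3==0, count = 5+1 = 6
v=2: not %3==0, count = 6+1 = 7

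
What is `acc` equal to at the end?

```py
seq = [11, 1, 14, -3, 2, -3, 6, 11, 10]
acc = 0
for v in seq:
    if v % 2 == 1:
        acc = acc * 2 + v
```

v=11: odd, acc = 0*2+11 = 11
v=1: odd, acc = 11*2+1 = 23
v=14: not odd
v=-3: odd, acc = 23*2+(-3) = 43
v=2: not odd
v=-3: odd, acc = 43*2+(-3) = 83
v=6: not odd
v=11: odd, acc = 83*2+11 = 177
v=10: not odd

177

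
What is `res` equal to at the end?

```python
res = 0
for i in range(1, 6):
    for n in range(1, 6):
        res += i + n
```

i=1,n=1: res = 0+2 = 2
i=1,n=2: res = 2+3 = 5
i=1,n=3: res = 5+4 = 9
i=1,n=4: res = 9+5 = 14
i=1,n=5: res = 14+6 = 20
i=2,n=1: res = 20+3 = 23
i=2,n=2: res = 23+4 = 27
i=2,n=3: res = 27+5 = 32
i=2,n=4: res = 32+6 = 38
i=2,n=5: res = 38+7 = 45
i=3,n=1: res = 45+4 = 49
i=3,n=2: res = 49+5 = 54
i=3,n=3: res = 54+6 = 60
i=3,n=4: res = 60+7 = 67
i=3,n=5: res = 67+8 = 75
i=4,n=1: res = 75+5 = 80
i=4,n=2: res = 80+6 = 86
i=4,n=3: res = 86+7 = 93
i=4,n=4: res = 93+8 = 101
i=4,n=5: res = 101+9 = 110
i=5,n=1: res = 110+6 = 116
i=5,n=2: res = 116+7 = 123
i=5,n=3: res = 123+8 = 131
i=5,n=4: res = 131+9 = 140
i=5,n=5: res = 140+10 = 150

150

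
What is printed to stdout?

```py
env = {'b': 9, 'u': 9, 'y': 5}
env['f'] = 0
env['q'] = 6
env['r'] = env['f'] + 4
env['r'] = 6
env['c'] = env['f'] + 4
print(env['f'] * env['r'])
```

env['f'] = 0 → {'b': 9, 'u': 9, 'y': 5, 'f': 0}
env['q'] = 6 → {'b': 9, 'u': 9, 'y': 5, 'f': 0, 'q': 6}
env['r'] = env['f']+4 = 4 → {'b': 9, 'u': 9, 'y': 5, 'f': 0, 'q': 6, 'r': 4}
env['r'] = 6 → {'b': 9, 'u': 9, 'y': 5, 'f': 0, 'q': 6, 'r': 6}
env['c'] = env['f']+4 = 4 → {'b': 9, 'u': 9, 'y': 5, 'f': 0, 'q': 6, 'r': 6, 'c': 4}
env['f']*env['r'] = 0*6 = 0

0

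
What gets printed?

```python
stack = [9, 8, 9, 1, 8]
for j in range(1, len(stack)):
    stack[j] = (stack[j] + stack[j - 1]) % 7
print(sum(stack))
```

23

j=1: stack[1] = (8+9)%7 = 3 → [9, 3, 9, 1, 8]
j=2: stack[2] = (9+3)%7 = 5 → [9, 3, 5, 1, 8]
j=3: stack[3] = (1+5)%7 = 6 → [9, 3, 5, 6, 8]
j=4: stack[4] = (8+6)%7 = 0 → [9, 3, 5, 6, 0]
sum = 23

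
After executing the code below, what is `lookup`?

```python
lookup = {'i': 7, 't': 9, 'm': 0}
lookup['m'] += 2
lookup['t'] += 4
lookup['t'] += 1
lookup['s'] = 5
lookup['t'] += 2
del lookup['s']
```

lookup['m'] = 0+2 = 2 → {'i': 7, 't': 9, 'm': 2}
lookup['t'] = 9+4 = 13 → {'i': 7, 't': 13, 'm': 2}
lookup['t'] = 13+1 = 14 → {'i': 7, 't': 14, 'm': 2}
lookup['s'] = 5 → {'i': 7, 't': 14, 'm': 2, 's': 5}
lookup['t'] = 14+2 = 16 → {'i': 7, 't': 16, 'm': 2, 's': 5}
del 's' → {'i': 7, 't': 16, 'm': 2}

{'i': 7, 't': 16, 'm': 2}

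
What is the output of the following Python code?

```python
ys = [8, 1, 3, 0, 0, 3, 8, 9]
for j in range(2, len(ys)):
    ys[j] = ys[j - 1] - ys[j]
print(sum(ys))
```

-37

j=2: ys[2] = 1-3 = -2 → [8, 1, -2, 0, 0, 3, 8, 9]
j=3: ys[3] = (-2)-0 = -2 → [8, 1, -2, -2, 0, 3, 8, 9]
j=4: ys[4] = (-2)-0 = -2 → [8, 1, -2, -2, -2, 3, 8, 9]
j=5: ys[5] = (-2)-3 = -5 → [8, 1, -2, -2, -2, -5, 8, 9]
j=6: ys[6] = (-5)-8 = -13 → [8, 1, -2, -2, -2, -5, -13, 9]
j=7: ys[7] = (-13)-9 = -22 → [8, 1, -2, -2, -2, -5, -13, -22]
sum = -37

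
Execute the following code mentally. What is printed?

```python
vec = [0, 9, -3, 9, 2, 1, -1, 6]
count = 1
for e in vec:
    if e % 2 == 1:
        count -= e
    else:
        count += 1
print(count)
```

e=0: not odd, count = 1+1 = 2
e=9: odd, count = 2-9 = -7
e=-3: odd, count = (-7)-(-3) = -4
e=9: odd, count = (-4)-9 = -13
e=2: not odd, count = (-13)+1 = -12
e=1: odd, count = (-12)-1 = -13
e=-1: odd, count = (-13)-(-1) = -12
e=6: not odd, count = (-12)+1 = -11

-11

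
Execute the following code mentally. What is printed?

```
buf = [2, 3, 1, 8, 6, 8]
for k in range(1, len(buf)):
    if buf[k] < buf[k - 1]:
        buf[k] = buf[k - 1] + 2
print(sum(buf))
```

40

k=1: 3>=2, unchanged → [2, 3, 1, 8, 6, 8]
k=2: 1<3, buf[2] = 3+2 = 5 → [2, 3, 5, 8, 6, 8]
k=3: 8>=5, unchanged → [2, 3, 5, 8, 6, 8]
k=4: 6<8, buf[4] = 8+2 = 10 → [2, 3, 5, 8, 10, 8]
k=5: 8<10, buf[5] = 10+2 = 12 → [2, 3, 5, 8, 10, 12]
sum = 40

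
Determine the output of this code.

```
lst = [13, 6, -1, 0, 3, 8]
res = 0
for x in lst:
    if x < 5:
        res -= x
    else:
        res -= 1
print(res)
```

-5

x=13: not <5, res = 0-1 = -1
x=6: not <5, res = (-1)-1 = -2
x=-1: <5, res = (-2)-(-1) = -1
x=0: <5, res = (-1)-0 = -1
x=3: <5, res = (-1)-3 = -4
x=8: not <5, res = (-4)-1 = -5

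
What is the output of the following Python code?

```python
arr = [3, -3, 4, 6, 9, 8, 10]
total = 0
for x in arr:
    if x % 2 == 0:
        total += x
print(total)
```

x=3: not even
x=-3: not even
x=4: even, total = 0+4 = 4
x=6: even, total = 4+6 = 10
x=9: not even
x=8: even, total = 10+8 = 18
x=10: even, total = 18+10 = 28

28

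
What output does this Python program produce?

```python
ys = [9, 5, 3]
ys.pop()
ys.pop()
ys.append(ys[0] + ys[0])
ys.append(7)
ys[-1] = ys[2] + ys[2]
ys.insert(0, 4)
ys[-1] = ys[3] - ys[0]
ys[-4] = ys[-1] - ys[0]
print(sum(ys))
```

43

pop() removes 3 → [9, 5]
pop() removes 5 → [9]
append ys[0]+ys[0] = 9+9 = 18 → [9, 18]
append 7 → [9, 18, 7]
ys[-1] = ys[2]+ys[2] = 7+7 = 14 → [9, 18, 14]
insert 4 at 0 → [4, 9, 18, 14]
ys[-1] = ys[3]-ys[0] = 14-4 = 10 → [4, 9, 18, 10]
ys[-4] = ys[-1]-ys[0] = 10-4 = 6 → [6, 9, 18, 10]
sum = 43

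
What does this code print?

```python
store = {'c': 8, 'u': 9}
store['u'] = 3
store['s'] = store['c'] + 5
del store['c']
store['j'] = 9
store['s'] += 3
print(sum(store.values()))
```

28

store['u'] = 3 → {'c': 8, 'u': 3}
store['s'] = store['c']+5 = 13 → {'c': 8, 'u': 3, 's': 13}
del 'c' → {'u': 3, 's': 13}
store['j'] = 9 → {'u': 3, 's': 13, 'j': 9}
store['s'] = 13+3 = 16 → {'u': 3, 's': 16, 'j': 9}
sum of values = 28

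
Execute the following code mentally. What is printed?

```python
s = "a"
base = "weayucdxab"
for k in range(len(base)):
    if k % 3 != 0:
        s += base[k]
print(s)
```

aeaucxa

k=0: skip
k=1: add 'e' → 'ae'
k=2: add 'a' → 'aea'
k=3: skip
k=4: add 'u' → 'aeau'
k=5: add 'c' → 'aeauc'
k=6: skip
k=7: add 'x' → 'aeaucx'
k=8: add 'a' → 'aeaucxa'
k=9: skip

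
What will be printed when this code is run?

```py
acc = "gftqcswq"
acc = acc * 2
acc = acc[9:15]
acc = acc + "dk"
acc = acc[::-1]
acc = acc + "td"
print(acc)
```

repeat ×2 → 'gftqcswqgftqcswq'
slice [9:15] → 'ftqcsw'
+ 'dk' → 'ftqcswdk'
reverse → 'kdwscqtf'
+ 'td' → 'kdwscqtftd'

kdwscqtftd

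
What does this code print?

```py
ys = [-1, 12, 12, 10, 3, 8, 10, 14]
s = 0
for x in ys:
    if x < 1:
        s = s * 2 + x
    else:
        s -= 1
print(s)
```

x=-1: <1, s = 0*2+(-1) = -1
x=12: not <1, s = (-1)-1 = -2
x=12: not <1, s = (-2)-1 = -3
x=10: not <1, s = (-3)-1 = -4
x=3: not <1, s = (-4)-1 = -5
x=8: not <1, s = (-5)-1 = -6
x=10: not <1, s = (-6)-1 = -7
x=14: not <1, s = (-7)-1 = -8

-8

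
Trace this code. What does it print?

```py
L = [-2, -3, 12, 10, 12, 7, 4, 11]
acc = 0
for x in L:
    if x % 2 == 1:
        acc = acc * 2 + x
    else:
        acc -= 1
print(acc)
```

-9

x=-2: not odd, acc = 0-1 = -1
x=-3: odd, acc = (-1)*2+(-3) = -5
x=12: not odd, acc = (-5)-1 = -6
x=10: not odd, acc = (-6)-1 = -7
x=12: not odd, acc = (-7)-1 = -8
x=7: odd, acc = (-8)*2+7 = -9
x=4: not odd, acc = (-9)-1 = -10
x=11: odd, acc = (-10)*2+11 = -9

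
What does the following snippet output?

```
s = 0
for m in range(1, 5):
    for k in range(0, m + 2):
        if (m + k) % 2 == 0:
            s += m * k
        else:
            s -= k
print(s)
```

m=1,k=0: odd sum, s = 0-0 = 0
m=1,k=1: even sum, s = 0+1 = 1
m=1,k=2: odd sum, s = 1-2 = -1
m=2,k=0: even sum, s = (-1)+0 = -1
m=2,k=1: odd sum, s = (-1)-1 = -2
m=2,k=2: even sum, s = (-2)+4 = 2
m=2,k=3: odd sum, s = 2-3 = -1
m=3,k=0: odd sum, s = (-1)-0 = -1
m=3,k=1: even sum, s = (-1)+3 = 2
m=3,k=2: odd sum, s = 2-2 = 0
m=3,k=3: even sum, s = 0+9 = 9
m=3,k=4: odd sum, s = 9-4 = 5
m=4,k=0: even sum, s = 5+0 = 5
m=4,k=1: odd sum, s = 5-1 = 4
m=4,k=2: even sum, s = 4+8 = 12
m=4,k=3: odd sum, s = 12-3 = 9
m=4,k=4: even sum, s = 9+16 = 25
m=4,k=5: odd sum, s = 25-5 = 20

20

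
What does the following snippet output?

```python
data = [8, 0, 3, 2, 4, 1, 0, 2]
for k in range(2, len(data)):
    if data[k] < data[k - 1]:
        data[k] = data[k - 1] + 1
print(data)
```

[8, 0, 3, 4, 4, 5, 6, 7]

k=2: 3>=0, unchanged → [8, 0, 3, 2, 4, 1, 0, 2]
k=3: 2<3, data[3] = 3+1 = 4 → [8, 0, 3, 4, 4, 1, 0, 2]
k=4: 4>=4, unchanged → [8, 0, 3, 4, 4, 1, 0, 2]
k=5: 1<4, data[5] = 4+1 = 5 → [8, 0, 3, 4, 4, 5, 0, 2]
k=6: 0<5, data[6] = 5+1 = 6 → [8, 0, 3, 4, 4, 5, 6, 2]
k=7: 2<6, data[7] = 6+1 = 7 → [8, 0, 3, 4, 4, 5, 6, 7]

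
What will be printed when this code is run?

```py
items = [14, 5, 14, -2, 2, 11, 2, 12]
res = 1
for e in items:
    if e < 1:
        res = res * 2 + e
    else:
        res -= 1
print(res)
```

-10

e=14: not <1, res = 1-1 = 0
e=5: not <1, res = 0-1 = -1
e=14: not <1, res = (-1)-1 = -2
e=-2: <1, res = (-2)*2+(-2) = -6
e=2: not <1, res = (-6)-1 = -7
e=11: not <1, res = (-7)-1 = -8
e=2: not <1, res = (-8)-1 = -9
e=12: not <1, res = (-9)-1 = -10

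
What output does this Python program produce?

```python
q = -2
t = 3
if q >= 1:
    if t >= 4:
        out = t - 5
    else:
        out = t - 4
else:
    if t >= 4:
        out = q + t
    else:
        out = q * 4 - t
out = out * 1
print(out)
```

q=-2, t=3
q >= 1 is False; t >= 4 is False
→ out = q * 4 - t = -11
out = (-11)*1 = -11

-11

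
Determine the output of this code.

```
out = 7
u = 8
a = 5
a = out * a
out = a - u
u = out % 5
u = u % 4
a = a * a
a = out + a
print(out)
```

a = 7*5 = 35
out = 35-8 = 27
u = 27%5 = 2
u = 2%4 = 2
a = 35*35 = 1225
a = 27+1225 = 1252

27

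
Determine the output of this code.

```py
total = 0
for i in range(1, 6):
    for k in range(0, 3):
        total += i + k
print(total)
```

i=1,k=0: total = 0+1 = 1
i=1,k=1: total = 1+2 = 3
i=1,k=2: total = 3+3 = 6
i=2,k=0: total = 6+2 = 8
i=2,k=1: total = 8+3 = 11
i=2,k=2: total = 11+4 = 15
i=3,k=0: total = 15+3 = 18
i=3,k=1: total = 18+4 = 22
i=3,k=2: total = 22+5 = 27
i=4,k=0: total = 27+4 = 31
i=4,k=1: total = 31+5 = 36
i=4,k=2: total = 36+6 = 42
i=5,k=0: total = 42+5 = 47
i=5,k=1: total = 47+6 = 53
i=5,k=2: total = 53+7 = 60

60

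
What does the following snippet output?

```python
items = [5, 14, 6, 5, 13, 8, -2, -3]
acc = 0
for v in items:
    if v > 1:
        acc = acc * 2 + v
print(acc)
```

486

v=5: >1, acc = 0*2+5 = 5
v=14: >1, acc = 5*2+14 = 24
v=6: >1, acc = 24*2+6 = 54
v=5: >1, acc = 54*2+5 = 113
v=13: >1, acc = 113*2+13 = 239
v=8: >1, acc = 239*2+8 = 486
v=-2: not >1
v=-3: not >1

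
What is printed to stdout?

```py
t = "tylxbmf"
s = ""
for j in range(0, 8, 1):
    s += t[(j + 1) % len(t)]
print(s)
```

ylxbmfty

j=0: add t[1]='y' → 'y'
j=1: add t[2]='l' → 'yl'
j=2: add t[3]='x' → 'ylx'
j=3: add t[4]='b' → 'ylxb'
j=4: add t[5]='m' → 'ylxbm'
j=5: add t[6]='f' → 'ylxbmf'
j=6: add t[0]='t' → 'ylxbmft'
j=7: add t[1]='y' → 'ylxbmfty'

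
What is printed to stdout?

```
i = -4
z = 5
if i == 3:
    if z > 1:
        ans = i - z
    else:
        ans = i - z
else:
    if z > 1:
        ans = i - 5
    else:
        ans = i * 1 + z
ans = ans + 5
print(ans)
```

-4

i=-4, z=5
i == 3 is False; z > 1 is True
→ ans = i - 5 = -9
ans = (-9)+5 = -4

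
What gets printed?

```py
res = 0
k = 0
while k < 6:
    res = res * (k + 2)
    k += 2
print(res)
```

k=0: res = 0*2 = 0
k=2: res = 0*4 = 0
k=4: res = 0*6 = 0

0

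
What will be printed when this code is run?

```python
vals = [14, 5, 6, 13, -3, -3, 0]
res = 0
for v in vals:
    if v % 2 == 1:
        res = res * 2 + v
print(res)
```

83

v=14: not odd
v=5: odd, res = 0*2+5 = 5
v=6: not odd
v=13: odd, res = 5*2+13 = 23
v=-3: odd, res = 23*2+(-3) = 43
v=-3: odd, res = 43*2+(-3) = 83
v=0: not odd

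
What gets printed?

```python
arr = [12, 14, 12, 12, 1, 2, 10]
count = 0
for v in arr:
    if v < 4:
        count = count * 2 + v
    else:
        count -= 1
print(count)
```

-13

v=12: not <4, count = 0-1 = -1
v=14: not <4, count = (-1)-1 = -2
v=12: not <4, count = (-2)-1 = -3
v=12: not <4, count = (-3)-1 = -4
v=1: <4, count = (-4)*2+1 = -7
v=2: <4, count = (-7)*2+2 = -12
v=10: not <4, count = (-12)-1 = -13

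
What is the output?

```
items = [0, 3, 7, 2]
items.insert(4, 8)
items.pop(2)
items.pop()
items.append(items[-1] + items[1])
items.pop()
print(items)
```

[0, 3, 2]

insert 8 at 4 → [0, 3, 7, 2, 8]
pop(2) removes 7 → [0, 3, 2, 8]
pop() removes 8 → [0, 3, 2]
append items[-1]+items[1] = 2+3 = 5 → [0, 3, 2, 5]
pop() removes 5 → [0, 3, 2]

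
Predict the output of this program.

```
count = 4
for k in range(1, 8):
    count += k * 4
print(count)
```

k=1: count = 4+1*4 = 8
k=2: count = 8+2*4 = 16
k=3: count = 16+3*4 = 28
k=4: count = 28+4*4 = 44
k=5: count = 44+5*4 = 64
k=6: count = 64+6*4 = 88
k=7: count = 88+7*4 = 116

116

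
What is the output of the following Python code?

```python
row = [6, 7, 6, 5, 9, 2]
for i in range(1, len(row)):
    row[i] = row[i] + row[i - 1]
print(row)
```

[6, 13, 19, 24, 33, 35]

i=1: row[1] = 7+6 = 13 → [6, 13, 6, 5, 9, 2]
i=2: row[2] = 6+13 = 19 → [6, 13, 19, 5, 9, 2]
i=3: row[3] = 5+19 = 24 → [6, 13, 19, 24, 9, 2]
i=4: row[4] = 9+24 = 33 → [6, 13, 19, 24, 33, 2]
i=5: row[5] = 2+33 = 35 → [6, 13, 19, 24, 33, 35]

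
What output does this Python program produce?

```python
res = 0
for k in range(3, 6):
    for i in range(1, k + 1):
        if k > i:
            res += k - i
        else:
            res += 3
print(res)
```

k=3,i=1: 3>1, res = 0+2 = 2
k=3,i=2: 3>2, res = 2+1 = 3
k=3,i=3: not 3>3, res = 3+3 = 6
k=4,i=1: 4>1, res = 6+3 = 9
k=4,i=2: 4>2, res = 9+2 = 11
k=4,i=3: 4>3, res = 11+1 = 12
k=4,i=4: not 4>4, res = 12+3 = 15
k=5,i=1: 5>1, res = 15+4 = 19
k=5,i=2: 5>2, res = 19+3 = 22
k=5,i=3: 5>3, res = 22+2 = 24
k=5,i=4: 5>4, res = 24+1 = 25
k=5,i=5: not 5>5, res = 25+3 = 28

28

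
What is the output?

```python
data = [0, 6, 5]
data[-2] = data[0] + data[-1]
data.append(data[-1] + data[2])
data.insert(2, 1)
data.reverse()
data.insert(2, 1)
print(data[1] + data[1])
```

10

data[-2] = data[0]+data[-1] = 0+5 = 5 → [0, 5, 5]
append data[-1]+data[2] = 5+5 = 10 → [0, 5, 5, 10]
insert 1 at 2 → [0, 5, 1, 5, 10]
reverse → [10, 5, 1, 5, 0]
insert 1 at 2 → [10, 5, 1, 1, 5, 0]
data[1]+data[1] = 5+5 = 10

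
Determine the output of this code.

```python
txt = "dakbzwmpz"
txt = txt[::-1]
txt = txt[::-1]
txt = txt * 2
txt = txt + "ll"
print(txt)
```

dakbzwmpzdakbzwmpzll

reverse → 'zpmwzbkad'
reverse → 'dakbzwmpz'
repeat ×2 → 'dakbzwmpzdakbzwmpz'
+ 'll' → 'dakbzwmpzdakbzwmpzll'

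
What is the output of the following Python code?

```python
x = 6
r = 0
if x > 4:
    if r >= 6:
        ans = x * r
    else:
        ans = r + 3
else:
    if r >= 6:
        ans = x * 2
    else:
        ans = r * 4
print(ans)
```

x=6, r=0
x > 4 is True; r >= 6 is False
→ ans = r + 3 = 3

3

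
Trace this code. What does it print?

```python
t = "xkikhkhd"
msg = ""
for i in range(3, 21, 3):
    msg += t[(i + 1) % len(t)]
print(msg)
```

hdikxk

i=3: add t[4]='h' → 'h'
i=6: add t[7]='d' → 'hd'
i=9: add t[2]='i' → 'hdi'
i=12: add t[5]='k' → 'hdik'
i=15: add t[0]='x' → 'hdikx'
i=18: add t[3]='k' → 'hdikxk'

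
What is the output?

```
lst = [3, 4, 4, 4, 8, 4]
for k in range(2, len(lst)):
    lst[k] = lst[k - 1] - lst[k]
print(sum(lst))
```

k=2: lst[2] = 4-4 = 0 → [3, 4, 0, 4, 8, 4]
k=3: lst[3] = 0-4 = -4 → [3, 4, 0, -4, 8, 4]
k=4: lst[4] = (-4)-8 = -12 → [3, 4, 0, -4, -12, 4]
k=5: lst[5] = (-12)-4 = -16 → [3, 4, 0, -4, -12, -16]
sum = -25

-25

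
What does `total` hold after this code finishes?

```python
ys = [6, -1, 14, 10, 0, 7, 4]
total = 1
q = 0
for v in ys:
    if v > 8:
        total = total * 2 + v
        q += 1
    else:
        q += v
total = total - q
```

24

v=6: not >8; q=6
v=-1: not >8; q=5
v=14: >8, total = 1*2+14 = 16; q=6
v=10: >8, total = 16*2+10 = 42; q=7
v=0: not >8; q=7
v=7: not >8; q=14
v=4: not >8; q=18
total-q = 42-18 = 24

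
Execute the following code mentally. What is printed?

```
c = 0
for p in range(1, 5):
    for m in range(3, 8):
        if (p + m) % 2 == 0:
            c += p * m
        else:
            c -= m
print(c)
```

70

p=1,m=3: even sum, c = 0+3 = 3
p=1,m=4: odd sum, c = 3-4 = -1
p=1,m=5: even sum, c = (-1)+5 = 4
p=1,m=6: odd sum, c = 4-6 = -2
p=1,m=7: even sum, c = (-2)+7 = 5
p=2,m=3: odd sum, c = 5-3 = 2
p=2,m=4: even sum, c = 2+8 = 10
p=2,m=5: odd sum, c = 10-5 = 5
p=2,m=6: even sum, c = 5+12 = 17
p=2,m=7: odd sum, c = 17-7 = 10
p=3,m=3: even sum, c = 10+9 = 19
p=3,m=4: odd sum, c = 19-4 = 15
p=3,m=5: even sum, c = 15+15 = 30
p=3,m=6: odd sum, c = 30-6 = 24
p=3,m=7: even sum, c = 24+21 = 45
p=4,m=3: odd sum, c = 45-3 = 42
p=4,m=4: even sum, c = 42+16 = 58
p=4,m=5: odd sum, c = 58-5 = 53
p=4,m=6: even sum, c = 53+24 = 77
p=4,m=7: odd sum, c = 77-7 = 70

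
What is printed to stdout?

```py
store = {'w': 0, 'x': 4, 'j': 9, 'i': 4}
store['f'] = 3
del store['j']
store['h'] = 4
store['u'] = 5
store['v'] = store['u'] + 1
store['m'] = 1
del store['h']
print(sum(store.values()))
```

store['f'] = 3 → {'w': 0, 'x': 4, 'j': 9, 'i': 4, 'f': 3}
del 'j' → {'w': 0, 'x': 4, 'i': 4, 'f': 3}
store['h'] = 4 → {'w': 0, 'x': 4, 'i': 4, 'f': 3, 'h': 4}
store['u'] = 5 → {'w': 0, 'x': 4, 'i': 4, 'f': 3, 'h': 4, 'u': 5}
store['v'] = store['u']+1 = 6 → {'w': 0, 'x': 4, 'i': 4, 'f': 3, 'h': 4, 'u': 5, 'v': 6}
store['m'] = 1 → {'w': 0, 'x': 4, 'i': 4, 'f': 3, 'h': 4, 'u': 5, 'v': 6, 'm': 1}
del 'h' → {'w': 0, 'x': 4, 'i': 4, 'f': 3, 'u': 5, 'v': 6, 'm': 1}
sum of values = 23

23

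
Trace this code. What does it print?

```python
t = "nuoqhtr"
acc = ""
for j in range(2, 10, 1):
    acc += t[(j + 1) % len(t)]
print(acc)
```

j=2: add t[3]='q' → 'q'
j=3: add t[4]='h' → 'qh'
j=4: add t[5]='t' → 'qht'
j=5: add t[6]='r' → 'qhtr'
j=6: add t[0]='n' → 'qhtrn'
j=7: add t[1]='u' → 'qhtrnu'
j=8: add t[2]='o' → 'qhtrnuo'
j=9: add t[3]='q' → 'qhtrnuoq'

qhtrnuoq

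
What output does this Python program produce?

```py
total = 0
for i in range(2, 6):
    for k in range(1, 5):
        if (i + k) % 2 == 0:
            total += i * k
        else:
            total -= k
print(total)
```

i=2,k=1: odd sum, total = 0-1 = -1
i=2,k=2: even sum, total = (-1)+4 = 3
i=2,k=3: odd sum, total = 3-3 = 0
i=2,k=4: even sum, total = 0+8 = 8
i=3,k=1: even sum, total = 8+3 = 11
i=3,k=2: odd sum, total = 11-2 = 9
i=3,k=3: even sum, total = 9+9 = 18
i=3,k=4: odd sum, total = 18-4 = 14
i=4,k=1: odd sum, total = 14-1 = 13
i=4,k=2: even sum, total = 13+8 = 21
i=4,k=3: odd sum, total = 21-3 = 18
i=4,k=4: even sum, total = 18+16 = 34
i=5,k=1: even sum, total = 34+5 = 39
i=5,k=2: odd sum, total = 39-2 = 37
i=5,k=3: even sum, total = 37+15 = 52
i=5,k=4: odd sum, total = 52-4 = 48

48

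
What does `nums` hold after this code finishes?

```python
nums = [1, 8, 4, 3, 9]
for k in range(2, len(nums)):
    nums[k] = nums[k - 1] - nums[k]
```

[1, 8, 4, 1, -8]

k=2: nums[2] = 8-4 = 4 → [1, 8, 4, 3, 9]
k=3: nums[3] = 4-3 = 1 → [1, 8, 4, 1, 9]
k=4: nums[4] = 1-9 = -8 → [1, 8, 4, 1, -8]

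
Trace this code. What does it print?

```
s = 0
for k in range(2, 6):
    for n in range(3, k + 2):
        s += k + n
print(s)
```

k=2,n=3: s = 0+5 = 5
k=3,n=3: s = 5+6 = 11
k=3,n=4: s = 11+7 = 18
k=4,n=3: s = 18+7 = 25
k=4,n=4: s = 25+8 = 33
k=4,n=5: s = 33+9 = 42
k=5,n=3: s = 42+8 = 50
k=5,n=4: s = 50+9 = 59
k=5,n=5: s = 59+10 = 69
k=5,n=6: s = 69+11 = 80

80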